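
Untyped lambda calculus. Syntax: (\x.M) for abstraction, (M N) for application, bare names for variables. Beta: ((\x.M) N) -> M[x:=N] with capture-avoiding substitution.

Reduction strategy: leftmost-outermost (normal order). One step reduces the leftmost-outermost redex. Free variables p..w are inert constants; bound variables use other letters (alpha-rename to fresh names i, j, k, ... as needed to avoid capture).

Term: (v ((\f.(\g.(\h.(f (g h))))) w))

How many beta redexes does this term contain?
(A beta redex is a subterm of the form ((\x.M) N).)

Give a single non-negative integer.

Answer: 1

Derivation:
Term: (v ((\f.(\g.(\h.(f (g h))))) w))
  Redex: ((\f.(\g.(\h.(f (g h))))) w)
Total redexes: 1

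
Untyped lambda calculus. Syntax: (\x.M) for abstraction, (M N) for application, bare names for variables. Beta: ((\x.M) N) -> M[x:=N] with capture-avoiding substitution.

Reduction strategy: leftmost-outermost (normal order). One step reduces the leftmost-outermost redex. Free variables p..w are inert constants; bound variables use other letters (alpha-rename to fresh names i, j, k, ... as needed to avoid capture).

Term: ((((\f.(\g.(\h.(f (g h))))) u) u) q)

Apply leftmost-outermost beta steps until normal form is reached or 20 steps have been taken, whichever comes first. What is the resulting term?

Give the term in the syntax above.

Step 0: ((((\f.(\g.(\h.(f (g h))))) u) u) q)
Step 1: (((\g.(\h.(u (g h)))) u) q)
Step 2: ((\h.(u (u h))) q)
Step 3: (u (u q))

Answer: (u (u q))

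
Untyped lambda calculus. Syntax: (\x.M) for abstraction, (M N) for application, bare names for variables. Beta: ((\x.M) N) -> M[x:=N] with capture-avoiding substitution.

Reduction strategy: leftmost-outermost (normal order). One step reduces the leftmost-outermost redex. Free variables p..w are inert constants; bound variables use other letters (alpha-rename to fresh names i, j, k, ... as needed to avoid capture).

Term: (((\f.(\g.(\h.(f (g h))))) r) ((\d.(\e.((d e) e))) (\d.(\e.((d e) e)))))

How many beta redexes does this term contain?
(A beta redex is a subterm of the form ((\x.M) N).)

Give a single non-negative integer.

Answer: 2

Derivation:
Term: (((\f.(\g.(\h.(f (g h))))) r) ((\d.(\e.((d e) e))) (\d.(\e.((d e) e)))))
  Redex: ((\f.(\g.(\h.(f (g h))))) r)
  Redex: ((\d.(\e.((d e) e))) (\d.(\e.((d e) e))))
Total redexes: 2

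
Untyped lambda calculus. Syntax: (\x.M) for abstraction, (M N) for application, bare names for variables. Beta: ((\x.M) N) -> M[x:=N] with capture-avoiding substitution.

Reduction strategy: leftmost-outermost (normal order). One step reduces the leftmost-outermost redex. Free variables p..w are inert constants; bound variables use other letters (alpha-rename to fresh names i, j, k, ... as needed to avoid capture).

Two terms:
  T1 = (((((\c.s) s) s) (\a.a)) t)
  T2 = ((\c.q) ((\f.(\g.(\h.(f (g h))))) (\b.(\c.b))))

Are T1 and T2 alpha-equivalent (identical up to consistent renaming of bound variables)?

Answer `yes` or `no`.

Term 1: (((((\c.s) s) s) (\a.a)) t)
Term 2: ((\c.q) ((\f.(\g.(\h.(f (g h))))) (\b.(\c.b))))
Alpha-equivalence: compare structure up to binder renaming.
Result: False

Answer: no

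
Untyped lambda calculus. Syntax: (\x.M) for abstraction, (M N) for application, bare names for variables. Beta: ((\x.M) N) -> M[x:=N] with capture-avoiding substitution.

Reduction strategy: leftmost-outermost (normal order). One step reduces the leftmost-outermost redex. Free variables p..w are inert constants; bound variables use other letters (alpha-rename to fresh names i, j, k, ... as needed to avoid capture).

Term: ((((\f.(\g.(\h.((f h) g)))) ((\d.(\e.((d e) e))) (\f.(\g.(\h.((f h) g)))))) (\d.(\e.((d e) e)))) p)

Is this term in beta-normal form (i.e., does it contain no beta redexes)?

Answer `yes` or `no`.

Answer: no

Derivation:
Term: ((((\f.(\g.(\h.((f h) g)))) ((\d.(\e.((d e) e))) (\f.(\g.(\h.((f h) g)))))) (\d.(\e.((d e) e)))) p)
Found 2 beta redex(es).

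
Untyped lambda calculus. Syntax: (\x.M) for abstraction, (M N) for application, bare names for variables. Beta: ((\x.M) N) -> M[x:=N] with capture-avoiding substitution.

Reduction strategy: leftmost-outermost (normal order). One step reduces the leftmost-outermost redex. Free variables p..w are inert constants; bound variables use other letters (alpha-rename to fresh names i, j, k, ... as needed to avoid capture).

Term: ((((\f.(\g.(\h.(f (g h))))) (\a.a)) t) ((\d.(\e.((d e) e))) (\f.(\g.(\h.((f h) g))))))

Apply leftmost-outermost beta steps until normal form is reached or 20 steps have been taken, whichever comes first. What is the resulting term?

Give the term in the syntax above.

Answer: (t (\e.(\h.((e h) e))))

Derivation:
Step 0: ((((\f.(\g.(\h.(f (g h))))) (\a.a)) t) ((\d.(\e.((d e) e))) (\f.(\g.(\h.((f h) g))))))
Step 1: (((\g.(\h.((\a.a) (g h)))) t) ((\d.(\e.((d e) e))) (\f.(\g.(\h.((f h) g))))))
Step 2: ((\h.((\a.a) (t h))) ((\d.(\e.((d e) e))) (\f.(\g.(\h.((f h) g))))))
Step 3: ((\a.a) (t ((\d.(\e.((d e) e))) (\f.(\g.(\h.((f h) g)))))))
Step 4: (t ((\d.(\e.((d e) e))) (\f.(\g.(\h.((f h) g))))))
Step 5: (t (\e.(((\f.(\g.(\h.((f h) g)))) e) e)))
Step 6: (t (\e.((\g.(\h.((e h) g))) e)))
Step 7: (t (\e.(\h.((e h) e))))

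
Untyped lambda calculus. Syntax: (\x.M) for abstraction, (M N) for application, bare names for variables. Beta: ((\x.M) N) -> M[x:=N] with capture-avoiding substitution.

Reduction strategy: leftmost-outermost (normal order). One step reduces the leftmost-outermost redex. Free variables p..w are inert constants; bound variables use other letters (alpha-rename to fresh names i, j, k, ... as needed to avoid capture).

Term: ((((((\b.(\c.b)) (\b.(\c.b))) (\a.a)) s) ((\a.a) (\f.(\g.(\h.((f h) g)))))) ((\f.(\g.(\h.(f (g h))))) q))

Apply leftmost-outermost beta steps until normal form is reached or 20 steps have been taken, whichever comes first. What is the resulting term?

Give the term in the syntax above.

Step 0: ((((((\b.(\c.b)) (\b.(\c.b))) (\a.a)) s) ((\a.a) (\f.(\g.(\h.((f h) g)))))) ((\f.(\g.(\h.(f (g h))))) q))
Step 1: (((((\c.(\b.(\c.b))) (\a.a)) s) ((\a.a) (\f.(\g.(\h.((f h) g)))))) ((\f.(\g.(\h.(f (g h))))) q))
Step 2: ((((\b.(\c.b)) s) ((\a.a) (\f.(\g.(\h.((f h) g)))))) ((\f.(\g.(\h.(f (g h))))) q))
Step 3: (((\c.s) ((\a.a) (\f.(\g.(\h.((f h) g)))))) ((\f.(\g.(\h.(f (g h))))) q))
Step 4: (s ((\f.(\g.(\h.(f (g h))))) q))
Step 5: (s (\g.(\h.(q (g h)))))

Answer: (s (\g.(\h.(q (g h)))))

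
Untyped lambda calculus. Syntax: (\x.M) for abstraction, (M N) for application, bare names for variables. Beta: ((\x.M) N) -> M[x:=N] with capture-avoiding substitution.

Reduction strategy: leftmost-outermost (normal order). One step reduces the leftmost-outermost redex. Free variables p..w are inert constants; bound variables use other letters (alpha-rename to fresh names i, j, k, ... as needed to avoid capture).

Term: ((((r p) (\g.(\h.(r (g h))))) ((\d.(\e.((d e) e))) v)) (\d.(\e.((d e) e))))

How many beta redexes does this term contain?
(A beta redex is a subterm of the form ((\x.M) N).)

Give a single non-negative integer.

Answer: 1

Derivation:
Term: ((((r p) (\g.(\h.(r (g h))))) ((\d.(\e.((d e) e))) v)) (\d.(\e.((d e) e))))
  Redex: ((\d.(\e.((d e) e))) v)
Total redexes: 1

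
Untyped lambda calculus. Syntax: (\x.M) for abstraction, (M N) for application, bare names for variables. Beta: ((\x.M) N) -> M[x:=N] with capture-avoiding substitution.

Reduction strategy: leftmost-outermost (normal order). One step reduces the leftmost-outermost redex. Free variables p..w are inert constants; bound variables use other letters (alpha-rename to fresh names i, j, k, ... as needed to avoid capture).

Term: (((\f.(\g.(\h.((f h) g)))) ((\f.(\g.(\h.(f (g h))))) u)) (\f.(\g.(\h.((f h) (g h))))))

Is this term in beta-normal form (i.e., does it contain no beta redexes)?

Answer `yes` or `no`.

Answer: no

Derivation:
Term: (((\f.(\g.(\h.((f h) g)))) ((\f.(\g.(\h.(f (g h))))) u)) (\f.(\g.(\h.((f h) (g h))))))
Found 2 beta redex(es).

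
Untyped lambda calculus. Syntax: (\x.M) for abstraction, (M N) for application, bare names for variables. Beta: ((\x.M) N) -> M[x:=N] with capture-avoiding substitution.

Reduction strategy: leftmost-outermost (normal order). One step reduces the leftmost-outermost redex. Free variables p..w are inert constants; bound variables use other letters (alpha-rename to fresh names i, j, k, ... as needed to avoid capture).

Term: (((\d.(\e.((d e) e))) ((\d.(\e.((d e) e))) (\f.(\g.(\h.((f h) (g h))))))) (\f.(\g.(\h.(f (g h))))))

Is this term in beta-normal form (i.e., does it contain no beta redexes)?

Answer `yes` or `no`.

Answer: no

Derivation:
Term: (((\d.(\e.((d e) e))) ((\d.(\e.((d e) e))) (\f.(\g.(\h.((f h) (g h))))))) (\f.(\g.(\h.(f (g h))))))
Found 2 beta redex(es).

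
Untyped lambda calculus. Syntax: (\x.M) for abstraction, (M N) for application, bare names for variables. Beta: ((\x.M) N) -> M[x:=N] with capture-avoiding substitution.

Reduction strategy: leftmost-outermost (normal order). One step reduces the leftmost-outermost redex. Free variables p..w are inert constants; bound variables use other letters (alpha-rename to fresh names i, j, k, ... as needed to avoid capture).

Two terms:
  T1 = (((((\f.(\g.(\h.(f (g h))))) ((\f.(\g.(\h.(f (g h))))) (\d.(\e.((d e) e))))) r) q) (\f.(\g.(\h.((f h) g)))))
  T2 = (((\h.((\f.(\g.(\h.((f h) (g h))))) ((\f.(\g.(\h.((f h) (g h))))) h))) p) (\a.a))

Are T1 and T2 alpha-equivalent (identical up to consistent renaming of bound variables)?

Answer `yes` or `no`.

Answer: no

Derivation:
Term 1: (((((\f.(\g.(\h.(f (g h))))) ((\f.(\g.(\h.(f (g h))))) (\d.(\e.((d e) e))))) r) q) (\f.(\g.(\h.((f h) g)))))
Term 2: (((\h.((\f.(\g.(\h.((f h) (g h))))) ((\f.(\g.(\h.((f h) (g h))))) h))) p) (\a.a))
Alpha-equivalence: compare structure up to binder renaming.
Result: False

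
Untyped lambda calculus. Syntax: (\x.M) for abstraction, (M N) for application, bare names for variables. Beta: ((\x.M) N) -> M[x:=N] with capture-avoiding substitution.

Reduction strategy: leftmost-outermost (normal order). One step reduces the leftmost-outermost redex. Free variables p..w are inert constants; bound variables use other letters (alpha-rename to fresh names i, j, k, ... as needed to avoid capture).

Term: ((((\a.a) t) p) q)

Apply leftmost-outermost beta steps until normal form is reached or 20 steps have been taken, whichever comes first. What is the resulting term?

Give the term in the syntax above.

Answer: ((t p) q)

Derivation:
Step 0: ((((\a.a) t) p) q)
Step 1: ((t p) q)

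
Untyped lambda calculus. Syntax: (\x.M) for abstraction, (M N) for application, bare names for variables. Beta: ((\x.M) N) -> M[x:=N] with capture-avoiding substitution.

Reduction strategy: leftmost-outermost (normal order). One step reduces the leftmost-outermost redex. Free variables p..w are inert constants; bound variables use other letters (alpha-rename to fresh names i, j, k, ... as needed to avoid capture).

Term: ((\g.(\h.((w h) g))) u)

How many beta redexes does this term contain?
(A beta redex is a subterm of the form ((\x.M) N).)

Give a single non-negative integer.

Term: ((\g.(\h.((w h) g))) u)
  Redex: ((\g.(\h.((w h) g))) u)
Total redexes: 1

Answer: 1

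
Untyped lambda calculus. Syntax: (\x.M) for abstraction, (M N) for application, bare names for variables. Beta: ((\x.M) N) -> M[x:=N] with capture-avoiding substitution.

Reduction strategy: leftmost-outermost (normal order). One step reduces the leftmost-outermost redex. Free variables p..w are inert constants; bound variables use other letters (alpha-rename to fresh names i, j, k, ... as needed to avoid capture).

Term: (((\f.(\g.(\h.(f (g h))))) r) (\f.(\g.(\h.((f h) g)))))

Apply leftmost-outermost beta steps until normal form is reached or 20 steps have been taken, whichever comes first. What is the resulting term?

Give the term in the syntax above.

Answer: (\h.(r (\g.(\i.((h i) g)))))

Derivation:
Step 0: (((\f.(\g.(\h.(f (g h))))) r) (\f.(\g.(\h.((f h) g)))))
Step 1: ((\g.(\h.(r (g h)))) (\f.(\g.(\h.((f h) g)))))
Step 2: (\h.(r ((\f.(\g.(\h.((f h) g)))) h)))
Step 3: (\h.(r (\g.(\i.((h i) g)))))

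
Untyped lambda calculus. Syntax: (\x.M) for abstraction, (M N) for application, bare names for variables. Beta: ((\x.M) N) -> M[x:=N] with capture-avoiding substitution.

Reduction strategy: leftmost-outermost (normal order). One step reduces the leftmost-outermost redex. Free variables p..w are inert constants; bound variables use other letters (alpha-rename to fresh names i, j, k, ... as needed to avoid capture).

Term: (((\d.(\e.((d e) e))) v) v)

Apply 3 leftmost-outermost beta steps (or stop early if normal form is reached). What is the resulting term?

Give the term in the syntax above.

Answer: ((v v) v)

Derivation:
Step 0: (((\d.(\e.((d e) e))) v) v)
Step 1: ((\e.((v e) e)) v)
Step 2: ((v v) v)
Step 3: (normal form reached)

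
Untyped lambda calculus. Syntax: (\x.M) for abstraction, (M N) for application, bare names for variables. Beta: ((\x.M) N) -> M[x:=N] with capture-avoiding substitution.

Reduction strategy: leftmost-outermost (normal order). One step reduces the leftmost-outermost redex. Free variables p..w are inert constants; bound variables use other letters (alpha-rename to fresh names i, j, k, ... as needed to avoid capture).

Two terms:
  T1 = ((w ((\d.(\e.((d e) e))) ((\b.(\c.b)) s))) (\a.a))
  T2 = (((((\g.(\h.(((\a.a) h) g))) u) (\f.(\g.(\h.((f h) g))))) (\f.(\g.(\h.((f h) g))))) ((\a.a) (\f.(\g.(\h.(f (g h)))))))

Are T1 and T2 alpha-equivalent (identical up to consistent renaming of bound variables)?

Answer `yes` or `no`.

Answer: no

Derivation:
Term 1: ((w ((\d.(\e.((d e) e))) ((\b.(\c.b)) s))) (\a.a))
Term 2: (((((\g.(\h.(((\a.a) h) g))) u) (\f.(\g.(\h.((f h) g))))) (\f.(\g.(\h.((f h) g))))) ((\a.a) (\f.(\g.(\h.(f (g h)))))))
Alpha-equivalence: compare structure up to binder renaming.
Result: False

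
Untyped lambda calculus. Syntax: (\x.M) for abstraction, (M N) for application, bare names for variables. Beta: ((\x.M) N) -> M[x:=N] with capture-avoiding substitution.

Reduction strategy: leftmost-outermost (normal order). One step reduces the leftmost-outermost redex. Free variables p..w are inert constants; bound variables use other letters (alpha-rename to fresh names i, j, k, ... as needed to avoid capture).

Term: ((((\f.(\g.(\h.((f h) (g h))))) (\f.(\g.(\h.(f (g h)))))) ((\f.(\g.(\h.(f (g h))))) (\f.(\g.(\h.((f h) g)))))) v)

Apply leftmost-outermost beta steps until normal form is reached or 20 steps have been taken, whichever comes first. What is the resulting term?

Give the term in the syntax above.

Step 0: ((((\f.(\g.(\h.((f h) (g h))))) (\f.(\g.(\h.(f (g h)))))) ((\f.(\g.(\h.(f (g h))))) (\f.(\g.(\h.((f h) g)))))) v)
Step 1: (((\g.(\h.(((\f.(\g.(\h.(f (g h))))) h) (g h)))) ((\f.(\g.(\h.(f (g h))))) (\f.(\g.(\h.((f h) g)))))) v)
Step 2: ((\h.(((\f.(\g.(\h.(f (g h))))) h) (((\f.(\g.(\h.(f (g h))))) (\f.(\g.(\h.((f h) g))))) h))) v)
Step 3: (((\f.(\g.(\h.(f (g h))))) v) (((\f.(\g.(\h.(f (g h))))) (\f.(\g.(\h.((f h) g))))) v))
Step 4: ((\g.(\h.(v (g h)))) (((\f.(\g.(\h.(f (g h))))) (\f.(\g.(\h.((f h) g))))) v))
Step 5: (\h.(v ((((\f.(\g.(\h.(f (g h))))) (\f.(\g.(\h.((f h) g))))) v) h)))
Step 6: (\h.(v (((\g.(\h.((\f.(\g.(\h.((f h) g)))) (g h)))) v) h)))
Step 7: (\h.(v ((\h.((\f.(\g.(\h.((f h) g)))) (v h))) h)))
Step 8: (\h.(v ((\f.(\g.(\h.((f h) g)))) (v h))))
Step 9: (\h.(v (\g.(\i.(((v h) i) g)))))

Answer: (\h.(v (\g.(\i.(((v h) i) g)))))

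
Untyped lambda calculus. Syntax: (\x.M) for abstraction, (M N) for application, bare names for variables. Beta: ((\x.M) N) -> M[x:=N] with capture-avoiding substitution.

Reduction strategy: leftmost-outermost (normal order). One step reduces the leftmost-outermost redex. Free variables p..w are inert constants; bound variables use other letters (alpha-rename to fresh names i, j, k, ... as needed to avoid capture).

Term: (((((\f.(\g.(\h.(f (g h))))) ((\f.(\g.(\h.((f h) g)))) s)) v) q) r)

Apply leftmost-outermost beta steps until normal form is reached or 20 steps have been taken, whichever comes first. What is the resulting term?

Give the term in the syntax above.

Answer: ((s r) (v q))

Derivation:
Step 0: (((((\f.(\g.(\h.(f (g h))))) ((\f.(\g.(\h.((f h) g)))) s)) v) q) r)
Step 1: ((((\g.(\h.(((\f.(\g.(\h.((f h) g)))) s) (g h)))) v) q) r)
Step 2: (((\h.(((\f.(\g.(\h.((f h) g)))) s) (v h))) q) r)
Step 3: ((((\f.(\g.(\h.((f h) g)))) s) (v q)) r)
Step 4: (((\g.(\h.((s h) g))) (v q)) r)
Step 5: ((\h.((s h) (v q))) r)
Step 6: ((s r) (v q))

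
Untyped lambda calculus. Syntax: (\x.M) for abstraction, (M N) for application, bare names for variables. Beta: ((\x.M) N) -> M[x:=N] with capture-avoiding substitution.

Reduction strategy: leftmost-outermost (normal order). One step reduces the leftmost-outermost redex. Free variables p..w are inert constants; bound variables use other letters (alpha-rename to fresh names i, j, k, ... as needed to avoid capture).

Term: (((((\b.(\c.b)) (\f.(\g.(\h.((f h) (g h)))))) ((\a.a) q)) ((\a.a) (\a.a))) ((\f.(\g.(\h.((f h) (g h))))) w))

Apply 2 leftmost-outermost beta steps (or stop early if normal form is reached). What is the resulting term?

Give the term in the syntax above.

Answer: (((\f.(\g.(\h.((f h) (g h))))) ((\a.a) (\a.a))) ((\f.(\g.(\h.((f h) (g h))))) w))

Derivation:
Step 0: (((((\b.(\c.b)) (\f.(\g.(\h.((f h) (g h)))))) ((\a.a) q)) ((\a.a) (\a.a))) ((\f.(\g.(\h.((f h) (g h))))) w))
Step 1: ((((\c.(\f.(\g.(\h.((f h) (g h)))))) ((\a.a) q)) ((\a.a) (\a.a))) ((\f.(\g.(\h.((f h) (g h))))) w))
Step 2: (((\f.(\g.(\h.((f h) (g h))))) ((\a.a) (\a.a))) ((\f.(\g.(\h.((f h) (g h))))) w))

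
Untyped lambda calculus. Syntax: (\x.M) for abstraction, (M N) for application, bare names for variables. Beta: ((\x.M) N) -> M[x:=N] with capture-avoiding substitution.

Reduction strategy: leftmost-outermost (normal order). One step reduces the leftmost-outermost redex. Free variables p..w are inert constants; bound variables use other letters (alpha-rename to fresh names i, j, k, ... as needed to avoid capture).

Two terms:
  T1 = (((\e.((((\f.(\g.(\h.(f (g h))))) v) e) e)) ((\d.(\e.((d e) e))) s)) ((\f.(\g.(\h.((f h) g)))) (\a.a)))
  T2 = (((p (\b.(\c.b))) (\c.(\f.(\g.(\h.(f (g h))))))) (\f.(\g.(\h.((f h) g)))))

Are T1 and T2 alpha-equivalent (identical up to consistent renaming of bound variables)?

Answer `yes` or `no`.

Answer: no

Derivation:
Term 1: (((\e.((((\f.(\g.(\h.(f (g h))))) v) e) e)) ((\d.(\e.((d e) e))) s)) ((\f.(\g.(\h.((f h) g)))) (\a.a)))
Term 2: (((p (\b.(\c.b))) (\c.(\f.(\g.(\h.(f (g h))))))) (\f.(\g.(\h.((f h) g)))))
Alpha-equivalence: compare structure up to binder renaming.
Result: False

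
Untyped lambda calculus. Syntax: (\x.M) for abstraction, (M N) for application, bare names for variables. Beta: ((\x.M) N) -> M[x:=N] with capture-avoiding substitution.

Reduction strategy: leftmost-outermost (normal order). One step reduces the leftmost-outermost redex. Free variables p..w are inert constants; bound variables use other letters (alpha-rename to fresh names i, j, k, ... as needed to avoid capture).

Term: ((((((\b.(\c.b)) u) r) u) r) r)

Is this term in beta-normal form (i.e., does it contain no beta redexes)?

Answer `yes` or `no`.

Term: ((((((\b.(\c.b)) u) r) u) r) r)
Found 1 beta redex(es).

Answer: no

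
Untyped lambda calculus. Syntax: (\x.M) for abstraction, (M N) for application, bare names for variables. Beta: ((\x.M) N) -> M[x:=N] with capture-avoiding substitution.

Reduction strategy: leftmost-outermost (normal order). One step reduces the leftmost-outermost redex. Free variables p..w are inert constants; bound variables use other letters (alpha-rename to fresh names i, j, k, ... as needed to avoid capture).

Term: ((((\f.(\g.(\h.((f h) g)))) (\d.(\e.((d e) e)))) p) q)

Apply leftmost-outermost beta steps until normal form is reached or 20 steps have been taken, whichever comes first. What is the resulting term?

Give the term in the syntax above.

Answer: ((q p) p)

Derivation:
Step 0: ((((\f.(\g.(\h.((f h) g)))) (\d.(\e.((d e) e)))) p) q)
Step 1: (((\g.(\h.(((\d.(\e.((d e) e))) h) g))) p) q)
Step 2: ((\h.(((\d.(\e.((d e) e))) h) p)) q)
Step 3: (((\d.(\e.((d e) e))) q) p)
Step 4: ((\e.((q e) e)) p)
Step 5: ((q p) p)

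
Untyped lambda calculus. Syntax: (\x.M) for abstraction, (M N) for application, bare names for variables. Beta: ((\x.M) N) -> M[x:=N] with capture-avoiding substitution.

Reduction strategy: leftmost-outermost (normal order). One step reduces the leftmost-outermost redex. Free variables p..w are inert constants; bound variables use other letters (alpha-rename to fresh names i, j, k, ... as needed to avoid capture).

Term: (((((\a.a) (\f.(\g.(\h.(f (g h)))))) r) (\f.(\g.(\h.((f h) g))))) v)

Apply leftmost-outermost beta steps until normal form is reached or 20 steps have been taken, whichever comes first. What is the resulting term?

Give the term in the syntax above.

Answer: (r (\g.(\h.((v h) g))))

Derivation:
Step 0: (((((\a.a) (\f.(\g.(\h.(f (g h)))))) r) (\f.(\g.(\h.((f h) g))))) v)
Step 1: ((((\f.(\g.(\h.(f (g h))))) r) (\f.(\g.(\h.((f h) g))))) v)
Step 2: (((\g.(\h.(r (g h)))) (\f.(\g.(\h.((f h) g))))) v)
Step 3: ((\h.(r ((\f.(\g.(\h.((f h) g)))) h))) v)
Step 4: (r ((\f.(\g.(\h.((f h) g)))) v))
Step 5: (r (\g.(\h.((v h) g))))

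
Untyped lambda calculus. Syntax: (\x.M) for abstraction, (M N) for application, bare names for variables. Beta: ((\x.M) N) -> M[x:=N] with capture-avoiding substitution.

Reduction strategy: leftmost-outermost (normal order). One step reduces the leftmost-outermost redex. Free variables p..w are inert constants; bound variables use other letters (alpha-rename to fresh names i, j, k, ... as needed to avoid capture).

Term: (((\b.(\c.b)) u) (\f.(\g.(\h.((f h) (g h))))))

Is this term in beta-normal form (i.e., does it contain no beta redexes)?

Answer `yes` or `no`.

Answer: no

Derivation:
Term: (((\b.(\c.b)) u) (\f.(\g.(\h.((f h) (g h))))))
Found 1 beta redex(es).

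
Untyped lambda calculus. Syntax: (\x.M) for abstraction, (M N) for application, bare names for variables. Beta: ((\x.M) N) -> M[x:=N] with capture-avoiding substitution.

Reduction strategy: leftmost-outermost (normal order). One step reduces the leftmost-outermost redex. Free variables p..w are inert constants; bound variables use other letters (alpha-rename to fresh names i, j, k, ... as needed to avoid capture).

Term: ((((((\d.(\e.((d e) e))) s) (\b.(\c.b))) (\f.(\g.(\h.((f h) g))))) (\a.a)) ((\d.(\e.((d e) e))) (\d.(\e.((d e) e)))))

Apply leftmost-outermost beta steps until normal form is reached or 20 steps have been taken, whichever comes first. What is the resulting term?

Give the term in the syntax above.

Step 0: ((((((\d.(\e.((d e) e))) s) (\b.(\c.b))) (\f.(\g.(\h.((f h) g))))) (\a.a)) ((\d.(\e.((d e) e))) (\d.(\e.((d e) e)))))
Step 1: (((((\e.((s e) e)) (\b.(\c.b))) (\f.(\g.(\h.((f h) g))))) (\a.a)) ((\d.(\e.((d e) e))) (\d.(\e.((d e) e)))))
Step 2: (((((s (\b.(\c.b))) (\b.(\c.b))) (\f.(\g.(\h.((f h) g))))) (\a.a)) ((\d.(\e.((d e) e))) (\d.(\e.((d e) e)))))
Step 3: (((((s (\b.(\c.b))) (\b.(\c.b))) (\f.(\g.(\h.((f h) g))))) (\a.a)) (\e.(((\d.(\e.((d e) e))) e) e)))
Step 4: (((((s (\b.(\c.b))) (\b.(\c.b))) (\f.(\g.(\h.((f h) g))))) (\a.a)) (\e.((\i.((e i) i)) e)))
Step 5: (((((s (\b.(\c.b))) (\b.(\c.b))) (\f.(\g.(\h.((f h) g))))) (\a.a)) (\e.((e e) e)))

Answer: (((((s (\b.(\c.b))) (\b.(\c.b))) (\f.(\g.(\h.((f h) g))))) (\a.a)) (\e.((e e) e)))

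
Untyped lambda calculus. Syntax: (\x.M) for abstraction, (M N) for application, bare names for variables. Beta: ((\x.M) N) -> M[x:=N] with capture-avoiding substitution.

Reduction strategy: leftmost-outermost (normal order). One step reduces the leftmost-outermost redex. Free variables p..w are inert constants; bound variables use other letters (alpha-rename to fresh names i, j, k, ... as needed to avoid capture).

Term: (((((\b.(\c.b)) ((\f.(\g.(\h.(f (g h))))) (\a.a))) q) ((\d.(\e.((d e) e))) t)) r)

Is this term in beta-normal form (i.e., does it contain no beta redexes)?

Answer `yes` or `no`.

Answer: no

Derivation:
Term: (((((\b.(\c.b)) ((\f.(\g.(\h.(f (g h))))) (\a.a))) q) ((\d.(\e.((d e) e))) t)) r)
Found 3 beta redex(es).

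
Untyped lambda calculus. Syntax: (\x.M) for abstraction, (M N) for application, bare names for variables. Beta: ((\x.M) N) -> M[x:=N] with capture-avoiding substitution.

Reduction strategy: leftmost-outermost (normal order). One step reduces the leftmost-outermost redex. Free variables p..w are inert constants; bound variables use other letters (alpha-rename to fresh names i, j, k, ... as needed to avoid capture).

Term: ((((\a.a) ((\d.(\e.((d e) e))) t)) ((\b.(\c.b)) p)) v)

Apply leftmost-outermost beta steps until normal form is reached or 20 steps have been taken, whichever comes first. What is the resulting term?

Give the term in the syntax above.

Step 0: ((((\a.a) ((\d.(\e.((d e) e))) t)) ((\b.(\c.b)) p)) v)
Step 1: ((((\d.(\e.((d e) e))) t) ((\b.(\c.b)) p)) v)
Step 2: (((\e.((t e) e)) ((\b.(\c.b)) p)) v)
Step 3: (((t ((\b.(\c.b)) p)) ((\b.(\c.b)) p)) v)
Step 4: (((t (\c.p)) ((\b.(\c.b)) p)) v)
Step 5: (((t (\c.p)) (\c.p)) v)

Answer: (((t (\c.p)) (\c.p)) v)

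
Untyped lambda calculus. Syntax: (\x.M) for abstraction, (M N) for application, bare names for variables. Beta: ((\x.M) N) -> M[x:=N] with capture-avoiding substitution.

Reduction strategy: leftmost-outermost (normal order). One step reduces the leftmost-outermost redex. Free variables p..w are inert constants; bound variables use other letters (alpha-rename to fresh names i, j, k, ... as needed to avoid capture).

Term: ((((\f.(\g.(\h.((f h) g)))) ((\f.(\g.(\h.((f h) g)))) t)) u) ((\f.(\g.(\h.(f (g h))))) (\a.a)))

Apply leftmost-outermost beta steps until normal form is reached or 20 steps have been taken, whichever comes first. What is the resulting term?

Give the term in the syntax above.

Step 0: ((((\f.(\g.(\h.((f h) g)))) ((\f.(\g.(\h.((f h) g)))) t)) u) ((\f.(\g.(\h.(f (g h))))) (\a.a)))
Step 1: (((\g.(\h.((((\f.(\g.(\h.((f h) g)))) t) h) g))) u) ((\f.(\g.(\h.(f (g h))))) (\a.a)))
Step 2: ((\h.((((\f.(\g.(\h.((f h) g)))) t) h) u)) ((\f.(\g.(\h.(f (g h))))) (\a.a)))
Step 3: ((((\f.(\g.(\h.((f h) g)))) t) ((\f.(\g.(\h.(f (g h))))) (\a.a))) u)
Step 4: (((\g.(\h.((t h) g))) ((\f.(\g.(\h.(f (g h))))) (\a.a))) u)
Step 5: ((\h.((t h) ((\f.(\g.(\h.(f (g h))))) (\a.a)))) u)
Step 6: ((t u) ((\f.(\g.(\h.(f (g h))))) (\a.a)))
Step 7: ((t u) (\g.(\h.((\a.a) (g h)))))
Step 8: ((t u) (\g.(\h.(g h))))

Answer: ((t u) (\g.(\h.(g h))))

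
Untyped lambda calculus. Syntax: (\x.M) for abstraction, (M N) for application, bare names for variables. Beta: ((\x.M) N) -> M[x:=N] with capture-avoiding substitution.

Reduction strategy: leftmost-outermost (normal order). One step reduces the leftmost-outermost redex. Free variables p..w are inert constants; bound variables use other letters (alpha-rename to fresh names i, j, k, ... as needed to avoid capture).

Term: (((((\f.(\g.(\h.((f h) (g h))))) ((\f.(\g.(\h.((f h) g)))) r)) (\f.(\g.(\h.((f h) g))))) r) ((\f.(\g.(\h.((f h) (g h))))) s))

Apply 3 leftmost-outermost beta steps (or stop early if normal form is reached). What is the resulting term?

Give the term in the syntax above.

Step 0: (((((\f.(\g.(\h.((f h) (g h))))) ((\f.(\g.(\h.((f h) g)))) r)) (\f.(\g.(\h.((f h) g))))) r) ((\f.(\g.(\h.((f h) (g h))))) s))
Step 1: ((((\g.(\h.((((\f.(\g.(\h.((f h) g)))) r) h) (g h)))) (\f.(\g.(\h.((f h) g))))) r) ((\f.(\g.(\h.((f h) (g h))))) s))
Step 2: (((\h.((((\f.(\g.(\h.((f h) g)))) r) h) ((\f.(\g.(\h.((f h) g)))) h))) r) ((\f.(\g.(\h.((f h) (g h))))) s))
Step 3: (((((\f.(\g.(\h.((f h) g)))) r) r) ((\f.(\g.(\h.((f h) g)))) r)) ((\f.(\g.(\h.((f h) (g h))))) s))

Answer: (((((\f.(\g.(\h.((f h) g)))) r) r) ((\f.(\g.(\h.((f h) g)))) r)) ((\f.(\g.(\h.((f h) (g h))))) s))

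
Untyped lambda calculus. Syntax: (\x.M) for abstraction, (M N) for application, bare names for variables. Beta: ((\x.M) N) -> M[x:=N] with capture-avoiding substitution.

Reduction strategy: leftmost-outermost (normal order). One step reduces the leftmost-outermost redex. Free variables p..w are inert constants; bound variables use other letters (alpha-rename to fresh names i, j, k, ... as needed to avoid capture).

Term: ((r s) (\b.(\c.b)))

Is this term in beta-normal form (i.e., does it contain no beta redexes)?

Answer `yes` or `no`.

Term: ((r s) (\b.(\c.b)))
No beta redexes found.

Answer: yes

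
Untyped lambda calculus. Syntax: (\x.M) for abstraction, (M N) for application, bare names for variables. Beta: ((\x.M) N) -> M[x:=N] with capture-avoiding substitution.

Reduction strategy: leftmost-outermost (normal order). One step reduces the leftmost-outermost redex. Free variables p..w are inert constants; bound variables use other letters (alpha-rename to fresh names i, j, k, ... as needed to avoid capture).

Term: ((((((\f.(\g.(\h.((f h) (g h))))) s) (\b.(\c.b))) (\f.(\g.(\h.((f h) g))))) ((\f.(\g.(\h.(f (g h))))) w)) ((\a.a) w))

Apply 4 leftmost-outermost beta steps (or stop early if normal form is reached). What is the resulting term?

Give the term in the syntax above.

Step 0: ((((((\f.(\g.(\h.((f h) (g h))))) s) (\b.(\c.b))) (\f.(\g.(\h.((f h) g))))) ((\f.(\g.(\h.(f (g h))))) w)) ((\a.a) w))
Step 1: (((((\g.(\h.((s h) (g h)))) (\b.(\c.b))) (\f.(\g.(\h.((f h) g))))) ((\f.(\g.(\h.(f (g h))))) w)) ((\a.a) w))
Step 2: ((((\h.((s h) ((\b.(\c.b)) h))) (\f.(\g.(\h.((f h) g))))) ((\f.(\g.(\h.(f (g h))))) w)) ((\a.a) w))
Step 3: ((((s (\f.(\g.(\h.((f h) g))))) ((\b.(\c.b)) (\f.(\g.(\h.((f h) g)))))) ((\f.(\g.(\h.(f (g h))))) w)) ((\a.a) w))
Step 4: ((((s (\f.(\g.(\h.((f h) g))))) (\c.(\f.(\g.(\h.((f h) g)))))) ((\f.(\g.(\h.(f (g h))))) w)) ((\a.a) w))

Answer: ((((s (\f.(\g.(\h.((f h) g))))) (\c.(\f.(\g.(\h.((f h) g)))))) ((\f.(\g.(\h.(f (g h))))) w)) ((\a.a) w))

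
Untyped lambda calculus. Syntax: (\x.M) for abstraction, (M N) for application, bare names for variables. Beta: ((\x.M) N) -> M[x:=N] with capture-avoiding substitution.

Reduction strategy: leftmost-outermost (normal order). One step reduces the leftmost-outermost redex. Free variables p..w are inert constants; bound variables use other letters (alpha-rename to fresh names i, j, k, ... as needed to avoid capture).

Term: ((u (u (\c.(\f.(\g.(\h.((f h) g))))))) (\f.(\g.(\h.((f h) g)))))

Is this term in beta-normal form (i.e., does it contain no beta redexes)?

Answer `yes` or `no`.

Answer: yes

Derivation:
Term: ((u (u (\c.(\f.(\g.(\h.((f h) g))))))) (\f.(\g.(\h.((f h) g)))))
No beta redexes found.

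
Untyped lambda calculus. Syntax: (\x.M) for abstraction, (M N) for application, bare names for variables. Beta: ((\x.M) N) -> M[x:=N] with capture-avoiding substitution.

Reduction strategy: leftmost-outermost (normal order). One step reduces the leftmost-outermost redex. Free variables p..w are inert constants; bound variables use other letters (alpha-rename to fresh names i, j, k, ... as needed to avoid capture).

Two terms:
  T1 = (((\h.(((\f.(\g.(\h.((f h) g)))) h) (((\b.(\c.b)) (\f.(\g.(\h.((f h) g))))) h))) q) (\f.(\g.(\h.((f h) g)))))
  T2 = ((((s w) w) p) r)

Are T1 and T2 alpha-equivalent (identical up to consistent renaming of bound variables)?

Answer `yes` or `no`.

Answer: no

Derivation:
Term 1: (((\h.(((\f.(\g.(\h.((f h) g)))) h) (((\b.(\c.b)) (\f.(\g.(\h.((f h) g))))) h))) q) (\f.(\g.(\h.((f h) g)))))
Term 2: ((((s w) w) p) r)
Alpha-equivalence: compare structure up to binder renaming.
Result: False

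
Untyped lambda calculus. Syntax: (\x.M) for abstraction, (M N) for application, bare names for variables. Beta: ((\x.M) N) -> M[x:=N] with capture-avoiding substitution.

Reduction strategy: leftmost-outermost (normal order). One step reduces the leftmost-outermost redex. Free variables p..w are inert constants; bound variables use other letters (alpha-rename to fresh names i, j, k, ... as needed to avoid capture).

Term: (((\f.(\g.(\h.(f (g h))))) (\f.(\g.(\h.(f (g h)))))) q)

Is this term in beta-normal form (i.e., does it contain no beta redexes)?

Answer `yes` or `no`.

Term: (((\f.(\g.(\h.(f (g h))))) (\f.(\g.(\h.(f (g h)))))) q)
Found 1 beta redex(es).

Answer: no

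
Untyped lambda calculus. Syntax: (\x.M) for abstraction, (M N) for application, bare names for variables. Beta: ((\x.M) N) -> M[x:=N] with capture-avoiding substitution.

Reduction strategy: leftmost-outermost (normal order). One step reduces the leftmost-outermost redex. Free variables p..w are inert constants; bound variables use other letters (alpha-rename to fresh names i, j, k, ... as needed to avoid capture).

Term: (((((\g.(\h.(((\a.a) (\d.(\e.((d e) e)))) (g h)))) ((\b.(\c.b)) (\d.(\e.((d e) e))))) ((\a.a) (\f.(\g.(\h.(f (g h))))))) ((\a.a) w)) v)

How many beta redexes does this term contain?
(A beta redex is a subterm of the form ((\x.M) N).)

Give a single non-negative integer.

Answer: 5

Derivation:
Term: (((((\g.(\h.(((\a.a) (\d.(\e.((d e) e)))) (g h)))) ((\b.(\c.b)) (\d.(\e.((d e) e))))) ((\a.a) (\f.(\g.(\h.(f (g h))))))) ((\a.a) w)) v)
  Redex: ((\g.(\h.(((\a.a) (\d.(\e.((d e) e)))) (g h)))) ((\b.(\c.b)) (\d.(\e.((d e) e)))))
  Redex: ((\a.a) (\d.(\e.((d e) e))))
  Redex: ((\b.(\c.b)) (\d.(\e.((d e) e))))
  Redex: ((\a.a) (\f.(\g.(\h.(f (g h))))))
  Redex: ((\a.a) w)
Total redexes: 5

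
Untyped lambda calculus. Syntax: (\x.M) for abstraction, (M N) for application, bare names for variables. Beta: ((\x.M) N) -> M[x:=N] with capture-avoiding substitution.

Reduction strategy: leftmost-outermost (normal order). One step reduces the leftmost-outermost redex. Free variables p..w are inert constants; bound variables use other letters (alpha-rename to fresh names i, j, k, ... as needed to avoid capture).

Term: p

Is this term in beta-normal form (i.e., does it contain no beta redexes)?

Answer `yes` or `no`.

Answer: yes

Derivation:
Term: p
No beta redexes found.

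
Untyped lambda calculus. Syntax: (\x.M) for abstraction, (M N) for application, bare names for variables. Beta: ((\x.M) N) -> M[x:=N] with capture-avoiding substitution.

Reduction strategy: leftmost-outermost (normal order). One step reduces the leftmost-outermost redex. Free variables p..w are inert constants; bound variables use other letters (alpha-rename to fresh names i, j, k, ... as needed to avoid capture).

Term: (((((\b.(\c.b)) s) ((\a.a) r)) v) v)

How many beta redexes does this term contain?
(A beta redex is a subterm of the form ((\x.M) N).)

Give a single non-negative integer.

Term: (((((\b.(\c.b)) s) ((\a.a) r)) v) v)
  Redex: ((\b.(\c.b)) s)
  Redex: ((\a.a) r)
Total redexes: 2

Answer: 2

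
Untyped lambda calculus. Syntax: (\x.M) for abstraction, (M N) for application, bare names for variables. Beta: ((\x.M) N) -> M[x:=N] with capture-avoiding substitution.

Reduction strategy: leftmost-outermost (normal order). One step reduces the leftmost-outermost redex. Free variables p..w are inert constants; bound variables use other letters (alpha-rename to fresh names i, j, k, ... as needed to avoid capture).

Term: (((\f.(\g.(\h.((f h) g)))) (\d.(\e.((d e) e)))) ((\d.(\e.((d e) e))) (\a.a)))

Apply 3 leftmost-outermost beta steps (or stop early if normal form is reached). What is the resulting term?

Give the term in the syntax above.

Step 0: (((\f.(\g.(\h.((f h) g)))) (\d.(\e.((d e) e)))) ((\d.(\e.((d e) e))) (\a.a)))
Step 1: ((\g.(\h.(((\d.(\e.((d e) e))) h) g))) ((\d.(\e.((d e) e))) (\a.a)))
Step 2: (\h.(((\d.(\e.((d e) e))) h) ((\d.(\e.((d e) e))) (\a.a))))
Step 3: (\h.((\e.((h e) e)) ((\d.(\e.((d e) e))) (\a.a))))

Answer: (\h.((\e.((h e) e)) ((\d.(\e.((d e) e))) (\a.a))))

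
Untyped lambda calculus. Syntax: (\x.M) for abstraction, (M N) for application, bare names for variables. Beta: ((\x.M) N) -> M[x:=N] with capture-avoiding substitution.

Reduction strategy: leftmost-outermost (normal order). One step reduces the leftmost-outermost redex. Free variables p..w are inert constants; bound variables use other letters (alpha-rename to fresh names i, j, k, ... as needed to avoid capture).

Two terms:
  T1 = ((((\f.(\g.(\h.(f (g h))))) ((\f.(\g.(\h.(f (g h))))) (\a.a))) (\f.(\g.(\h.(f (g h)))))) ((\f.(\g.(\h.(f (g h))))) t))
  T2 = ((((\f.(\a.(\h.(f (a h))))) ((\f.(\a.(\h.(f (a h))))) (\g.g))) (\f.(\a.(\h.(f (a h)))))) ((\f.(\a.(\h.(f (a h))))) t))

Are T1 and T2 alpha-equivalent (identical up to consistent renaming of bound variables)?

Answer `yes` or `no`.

Term 1: ((((\f.(\g.(\h.(f (g h))))) ((\f.(\g.(\h.(f (g h))))) (\a.a))) (\f.(\g.(\h.(f (g h)))))) ((\f.(\g.(\h.(f (g h))))) t))
Term 2: ((((\f.(\a.(\h.(f (a h))))) ((\f.(\a.(\h.(f (a h))))) (\g.g))) (\f.(\a.(\h.(f (a h)))))) ((\f.(\a.(\h.(f (a h))))) t))
Alpha-equivalence: compare structure up to binder renaming.
Result: True

Answer: yes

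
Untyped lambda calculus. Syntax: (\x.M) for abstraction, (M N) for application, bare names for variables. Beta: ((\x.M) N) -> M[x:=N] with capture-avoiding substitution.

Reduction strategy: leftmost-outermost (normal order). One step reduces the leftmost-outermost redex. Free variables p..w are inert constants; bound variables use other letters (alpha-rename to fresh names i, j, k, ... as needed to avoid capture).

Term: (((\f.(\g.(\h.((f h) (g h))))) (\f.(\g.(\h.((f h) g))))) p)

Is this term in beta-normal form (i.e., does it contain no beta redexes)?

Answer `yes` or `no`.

Answer: no

Derivation:
Term: (((\f.(\g.(\h.((f h) (g h))))) (\f.(\g.(\h.((f h) g))))) p)
Found 1 beta redex(es).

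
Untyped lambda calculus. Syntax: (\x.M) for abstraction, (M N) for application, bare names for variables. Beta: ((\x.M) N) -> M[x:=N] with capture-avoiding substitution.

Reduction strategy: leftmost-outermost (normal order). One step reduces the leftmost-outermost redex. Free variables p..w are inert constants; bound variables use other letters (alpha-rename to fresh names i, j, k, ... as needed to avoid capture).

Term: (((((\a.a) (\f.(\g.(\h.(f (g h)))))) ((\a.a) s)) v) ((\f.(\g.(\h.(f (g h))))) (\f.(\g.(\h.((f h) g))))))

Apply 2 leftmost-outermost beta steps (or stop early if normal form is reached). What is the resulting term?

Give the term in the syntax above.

Answer: (((\g.(\h.(((\a.a) s) (g h)))) v) ((\f.(\g.(\h.(f (g h))))) (\f.(\g.(\h.((f h) g))))))

Derivation:
Step 0: (((((\a.a) (\f.(\g.(\h.(f (g h)))))) ((\a.a) s)) v) ((\f.(\g.(\h.(f (g h))))) (\f.(\g.(\h.((f h) g))))))
Step 1: ((((\f.(\g.(\h.(f (g h))))) ((\a.a) s)) v) ((\f.(\g.(\h.(f (g h))))) (\f.(\g.(\h.((f h) g))))))
Step 2: (((\g.(\h.(((\a.a) s) (g h)))) v) ((\f.(\g.(\h.(f (g h))))) (\f.(\g.(\h.((f h) g))))))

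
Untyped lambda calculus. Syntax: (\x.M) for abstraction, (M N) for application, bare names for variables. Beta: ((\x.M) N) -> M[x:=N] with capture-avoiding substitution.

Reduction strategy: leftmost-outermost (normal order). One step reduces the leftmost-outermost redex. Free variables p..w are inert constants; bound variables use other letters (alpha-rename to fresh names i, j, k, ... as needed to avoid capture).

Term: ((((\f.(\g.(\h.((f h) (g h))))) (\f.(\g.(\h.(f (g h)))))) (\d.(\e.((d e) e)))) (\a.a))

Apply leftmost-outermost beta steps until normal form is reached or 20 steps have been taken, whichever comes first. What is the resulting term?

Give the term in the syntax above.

Step 0: ((((\f.(\g.(\h.((f h) (g h))))) (\f.(\g.(\h.(f (g h)))))) (\d.(\e.((d e) e)))) (\a.a))
Step 1: (((\g.(\h.(((\f.(\g.(\h.(f (g h))))) h) (g h)))) (\d.(\e.((d e) e)))) (\a.a))
Step 2: ((\h.(((\f.(\g.(\h.(f (g h))))) h) ((\d.(\e.((d e) e))) h))) (\a.a))
Step 3: (((\f.(\g.(\h.(f (g h))))) (\a.a)) ((\d.(\e.((d e) e))) (\a.a)))
Step 4: ((\g.(\h.((\a.a) (g h)))) ((\d.(\e.((d e) e))) (\a.a)))
Step 5: (\h.((\a.a) (((\d.(\e.((d e) e))) (\a.a)) h)))
Step 6: (\h.(((\d.(\e.((d e) e))) (\a.a)) h))
Step 7: (\h.((\e.(((\a.a) e) e)) h))
Step 8: (\h.(((\a.a) h) h))
Step 9: (\h.(h h))

Answer: (\h.(h h))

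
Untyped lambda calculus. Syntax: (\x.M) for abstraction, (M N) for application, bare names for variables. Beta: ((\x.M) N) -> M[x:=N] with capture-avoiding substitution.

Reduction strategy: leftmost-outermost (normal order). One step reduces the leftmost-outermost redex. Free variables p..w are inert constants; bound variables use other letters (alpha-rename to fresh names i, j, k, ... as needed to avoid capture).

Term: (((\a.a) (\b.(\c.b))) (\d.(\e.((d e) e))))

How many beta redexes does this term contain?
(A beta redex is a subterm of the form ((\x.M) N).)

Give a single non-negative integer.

Term: (((\a.a) (\b.(\c.b))) (\d.(\e.((d e) e))))
  Redex: ((\a.a) (\b.(\c.b)))
Total redexes: 1

Answer: 1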